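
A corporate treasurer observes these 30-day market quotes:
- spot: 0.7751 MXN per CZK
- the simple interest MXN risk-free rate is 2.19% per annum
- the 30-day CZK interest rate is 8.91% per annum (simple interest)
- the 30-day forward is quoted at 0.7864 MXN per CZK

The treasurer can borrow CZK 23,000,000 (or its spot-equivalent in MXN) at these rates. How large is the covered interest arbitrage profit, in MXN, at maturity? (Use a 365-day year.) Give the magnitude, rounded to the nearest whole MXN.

MXN 360,269

T = 30/365 years.
Route A — deposit CZK, sell forward: 23,000,000 × 1.0073232877 × 0.7864 = MXN 18,219,657.77.
Route B — convert at spot, deposit MXN: 23,000,000 × 0.7751 × 1.001800 = MXN 17,859,389.14.
The quoted forward overvalues CZK, so borrow MXN, buy CZK at spot, deposit the CZK at 8.91%, and sell the proceeds forward at 0.7864.
The gap between the two covered legs is MXN 360,269.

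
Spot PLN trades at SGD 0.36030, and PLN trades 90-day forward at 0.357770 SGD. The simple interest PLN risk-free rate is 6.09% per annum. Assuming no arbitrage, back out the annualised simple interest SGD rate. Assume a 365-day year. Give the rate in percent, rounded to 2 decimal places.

3.20%

T = 90/365 years.
F/S = 0.35777/0.3603 = 0.9929781 = (growth of SGD) / (growth of PLN).
The PLN side grows by 1 + 0.0609×90/365 = 1.0150164.
So the SGD growth factor = 1.0078891.
r = (1.0078891 − 1)/(90/365) = 0.031995 → 3.20%.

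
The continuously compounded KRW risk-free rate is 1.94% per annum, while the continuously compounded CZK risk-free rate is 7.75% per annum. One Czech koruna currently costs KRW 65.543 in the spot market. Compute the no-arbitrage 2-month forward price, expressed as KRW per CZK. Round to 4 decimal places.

64.9114

T = 2/12 years.
KRW growth factor: e^(0.0194×2/12) = 1.00323857.
CZK growth factor: e^(0.0775×2/12) = 1.01300045.
Forward (KRW per CZK) = 65.543 × 1.00323857 / 1.01300045 = 64.911388.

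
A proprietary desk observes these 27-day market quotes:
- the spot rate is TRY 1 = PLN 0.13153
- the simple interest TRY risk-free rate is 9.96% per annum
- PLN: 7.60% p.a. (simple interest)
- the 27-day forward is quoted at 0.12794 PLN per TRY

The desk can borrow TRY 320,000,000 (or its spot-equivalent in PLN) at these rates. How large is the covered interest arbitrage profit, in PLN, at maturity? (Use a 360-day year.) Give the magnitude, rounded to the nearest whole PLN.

T = 27/360 years.
Keep in TRY, deliver into the forward: 320,000,000·1.007470·0.12794 = PLN 41,246,627.78.
Swap to PLN now, deposit: 320,000,000·0.13153·1.005700 = PLN 42,329,510.72.
The quoted forward undervalues TRY, so borrow TRY, convert to PLN at spot, deposit the PLN at 7.60%, and buy TRY forward at 0.12794 to cover the loan.
Profit = 42,329,510.72 − 41,246,627.78 = PLN 1,082,883.

PLN 1,082,883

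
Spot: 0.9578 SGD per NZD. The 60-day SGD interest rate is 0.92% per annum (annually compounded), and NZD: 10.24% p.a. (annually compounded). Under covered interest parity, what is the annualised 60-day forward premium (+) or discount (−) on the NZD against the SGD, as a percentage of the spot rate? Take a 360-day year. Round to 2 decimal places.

-8.77%

T = 60/360 years.
F = S · g_SGD/g_NZD = 0.9578 × 1.0015275/1.016381 = 0.9438026.
(F − S)/S ÷ T = (0.9438026 − 0.9578)/0.9578/(60/360) = -0.087685 → -8.77%.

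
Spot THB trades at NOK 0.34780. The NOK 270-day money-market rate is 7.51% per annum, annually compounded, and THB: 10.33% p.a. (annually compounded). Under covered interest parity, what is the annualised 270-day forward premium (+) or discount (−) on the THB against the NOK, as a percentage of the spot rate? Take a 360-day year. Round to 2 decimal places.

-2.56%

T = 270/360 years.
No-arbitrage forward: 0.3478 × 1.0558121 / 1.0765153 = 0.34111122 NOK/THB.
Annualised premium = (F − S)/S × (1/T) = (0.34111122 − 0.3478)/0.3478 ÷ (270/360) = -2.56%.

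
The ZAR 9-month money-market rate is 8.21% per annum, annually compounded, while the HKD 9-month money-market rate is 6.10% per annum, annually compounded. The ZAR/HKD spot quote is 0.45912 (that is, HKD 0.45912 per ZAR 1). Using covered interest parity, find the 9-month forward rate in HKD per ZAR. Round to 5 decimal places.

T = 9/12 years.
Growth of 1 HKD over T: (1 + 0.0610)^(9/12) = 1.0454097.
ZAR accumulates by (1 + 0.0821)^(9/12) = 1.0609638.
CIP: F = S · (grow HKD)/(grow ZAR) = 0.45912 × 1.0454097/1.0609638 = 0.4523891 HKD per ZAR.

0.45239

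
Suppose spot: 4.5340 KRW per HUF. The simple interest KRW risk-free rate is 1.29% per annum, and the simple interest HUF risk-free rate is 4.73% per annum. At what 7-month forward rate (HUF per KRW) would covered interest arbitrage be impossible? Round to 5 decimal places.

0.22495

T = 7/12 years.
KRW accumulates by 1 + 0.0129×7/12 = 1.007525.
Growth of 1 HUF over T: 1 + 0.0473×7/12 = 1.0275917.
CIP: F = S · (grow KRW)/(grow HUF) = 4.534 × 1.007525/1.0275917 = 4.445461 KRW per HUF.
Invert for HUF per KRW: 1 / 4.445461 = 0.22495.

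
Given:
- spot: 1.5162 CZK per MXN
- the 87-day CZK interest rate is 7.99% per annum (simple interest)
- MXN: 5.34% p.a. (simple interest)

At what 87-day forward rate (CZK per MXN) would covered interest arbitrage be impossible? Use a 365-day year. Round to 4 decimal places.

1.5257

T = 87/365 years.
CZK growth factor: 1 + 0.0799×87/365 = 1.0190447.
Growth of 1 MXN over T: 1 + 0.0534×87/365 = 1.0127282.
CIP: F = S · (grow CZK)/(grow MXN) = 1.5162 × 1.0190447/1.0127282 = 1.525657 CZK per MXN.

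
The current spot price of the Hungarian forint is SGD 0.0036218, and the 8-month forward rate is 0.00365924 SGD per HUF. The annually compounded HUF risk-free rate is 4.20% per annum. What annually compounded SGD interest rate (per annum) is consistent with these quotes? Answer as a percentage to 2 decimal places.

T = 8/12 years.
By CIP, F/S equals the SGD-to-HUF growth ratio: 0.00365924/0.0036218 = 1.0103374.
The HUF side grows by (1 + 0.0420)^(8/12) = 1.0278076.
Hence g_SGD = 1.0384325.
Annualise: 1.0384325^(12/8) − 1 = 0.058199 = 5.82%.

5.82%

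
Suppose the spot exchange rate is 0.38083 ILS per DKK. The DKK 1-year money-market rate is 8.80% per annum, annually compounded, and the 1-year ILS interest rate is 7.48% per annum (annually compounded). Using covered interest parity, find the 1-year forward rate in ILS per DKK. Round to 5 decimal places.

T = 1 year.
Growth of 1 ILS over T: (1 + 0.0748)^1 = 1.074800.
Growth of 1 DKK over T: (1 + 0.0880)^1 = 1.088000.
Forward (ILS per DKK) = 0.38083 × 1.074800 / 1.088000 = 0.3762096.

0.37621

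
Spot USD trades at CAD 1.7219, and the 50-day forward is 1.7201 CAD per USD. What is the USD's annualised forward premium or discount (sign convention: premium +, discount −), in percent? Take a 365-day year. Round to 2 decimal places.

-0.76%

T = 50/365 years.
USD trades forward at -0.10454% vs spot over the period.
×(1/T) gives -0.76% p.a.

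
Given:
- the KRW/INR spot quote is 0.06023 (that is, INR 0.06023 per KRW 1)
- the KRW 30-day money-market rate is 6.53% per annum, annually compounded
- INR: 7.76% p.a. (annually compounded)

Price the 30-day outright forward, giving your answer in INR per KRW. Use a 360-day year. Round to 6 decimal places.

T = 30/360 years.
INR growth factor: (1 + 0.0776)^(30/360) = 1.0062475.
KRW accumulates by (1 + 0.0653)^(30/360) = 1.0052853.
Forward (INR per KRW) = 0.06023 × 1.0062475 / 1.0052853 = 0.06028765.

0.060288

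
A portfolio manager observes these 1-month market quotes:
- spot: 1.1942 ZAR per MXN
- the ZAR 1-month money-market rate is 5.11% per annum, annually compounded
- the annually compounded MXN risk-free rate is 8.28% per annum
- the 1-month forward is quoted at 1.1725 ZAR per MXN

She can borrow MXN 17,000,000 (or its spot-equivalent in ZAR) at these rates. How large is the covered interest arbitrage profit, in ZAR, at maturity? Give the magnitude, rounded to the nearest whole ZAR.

T = 1/12 years.
Invest the MXN and cover forward: 17,000,000 × 1.0066512116 × 1.1725 = ZAR 20,065,075.28.
Convert at spot and invest in ZAR: 17,000,000 × 1.1942 × 1.004161739 = ZAR 20,385,889.13.
The quoted forward undervalues MXN, so borrow MXN, convert to ZAR at spot, deposit the ZAR at 5.11%, and buy MXN forward at 1.1725 to cover the loan.
The gap between the two covered legs is ZAR 320,814.

ZAR 320,814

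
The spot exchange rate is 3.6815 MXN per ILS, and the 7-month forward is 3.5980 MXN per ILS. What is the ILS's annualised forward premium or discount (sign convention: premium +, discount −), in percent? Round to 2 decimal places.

-3.89%

T = 7/12 years.
ILS trades forward at -2.26810% vs spot over the period.
Annualise by dividing by T: -0.0226810 / (7/12) = -0.038882 → -3.89%.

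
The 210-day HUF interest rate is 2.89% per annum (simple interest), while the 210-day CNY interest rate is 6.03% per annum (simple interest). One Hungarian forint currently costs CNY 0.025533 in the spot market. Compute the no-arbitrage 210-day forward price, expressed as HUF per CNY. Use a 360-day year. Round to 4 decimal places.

T = 210/360 years.
CNY accumulates by 1 + 0.0603×210/360 = 1.035175.
HUF growth factor: 1 + 0.0289×210/360 = 1.01685833.
Forward (CNY per HUF) = 0.025533 × 1.035175 / 1.01685833 = 0.025992926.
Quoted the other way: 1/0.025992926 = 38.4720 HUF per CNY.

38.4720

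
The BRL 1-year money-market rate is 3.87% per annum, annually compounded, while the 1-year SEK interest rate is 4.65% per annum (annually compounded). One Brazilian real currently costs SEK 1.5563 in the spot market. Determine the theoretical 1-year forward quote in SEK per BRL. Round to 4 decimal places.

T = 1 year.
Growth of 1 SEK over T: (1 + 0.0465)^1 = 1.046500.
Growth of 1 BRL over T: (1 + 0.0387)^1 = 1.038700.
Forward (SEK per BRL) = 1.5563 × 1.046500 / 1.038700 = 1.567987.

1.5680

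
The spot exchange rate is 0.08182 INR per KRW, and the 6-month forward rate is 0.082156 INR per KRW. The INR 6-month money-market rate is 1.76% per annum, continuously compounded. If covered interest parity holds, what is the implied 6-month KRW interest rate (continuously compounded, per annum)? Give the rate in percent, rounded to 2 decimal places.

0.94%

T = 6/12 years.
F/S = 0.082156/0.08182 = 1.0041066 = (growth of INR) / (growth of KRW).
The INR side grows by e^(0.0176×6/12) = 1.0088388.
That pins the KRW growth at 1.0047128.
Take logs: ln 1.0047128 / (6/12) = 0.009403, so 0.94%.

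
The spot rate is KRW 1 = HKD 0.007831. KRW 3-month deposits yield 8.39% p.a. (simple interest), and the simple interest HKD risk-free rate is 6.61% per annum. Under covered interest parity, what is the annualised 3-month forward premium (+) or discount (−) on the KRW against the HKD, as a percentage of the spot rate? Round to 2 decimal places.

-1.74%

T = 3/12 years.
F = S · g_HKD/g_KRW = 0.007831 × 1.016525/1.020975 = 0.007796868.
(F − S)/S ÷ T = (0.007796868 − 0.007831)/0.007831/(3/12) = -0.017434 → -1.74%.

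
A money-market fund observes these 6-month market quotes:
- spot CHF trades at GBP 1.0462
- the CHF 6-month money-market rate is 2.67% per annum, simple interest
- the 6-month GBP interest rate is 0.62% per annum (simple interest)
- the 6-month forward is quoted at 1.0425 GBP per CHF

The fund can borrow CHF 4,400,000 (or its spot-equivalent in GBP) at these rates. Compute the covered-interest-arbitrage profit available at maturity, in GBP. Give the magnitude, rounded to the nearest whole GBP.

GBP 30,686

T = 6/12 years.
Keep in CHF, deliver into the forward: 4,400,000·1.013350·1.0425 = GBP 4,648,236.45.
Swap to GBP now, deposit: 4,400,000·1.0462·1.003100 = GBP 4,617,550.17.
The quoted forward overvalues CHF, so borrow GBP, buy CHF at spot, deposit the CHF at 2.67%, and sell the proceeds forward at 1.0425.
The gap between the two covered legs is GBP 30,686.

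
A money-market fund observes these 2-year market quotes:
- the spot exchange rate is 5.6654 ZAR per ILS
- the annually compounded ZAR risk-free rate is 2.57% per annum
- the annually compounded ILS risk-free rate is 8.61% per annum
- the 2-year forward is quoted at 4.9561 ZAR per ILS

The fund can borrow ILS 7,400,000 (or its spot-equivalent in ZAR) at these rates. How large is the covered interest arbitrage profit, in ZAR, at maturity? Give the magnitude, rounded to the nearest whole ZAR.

T = 2 years.
Invest the ILS and cover forward: 7,400,000 × 1.17961321 × 4.9561 = ZAR 43,262,479.62.
Convert at spot and invest in ZAR: 7,400,000 × 5.6654 × 1.05206049 = ZAR 44,106,541.90.
The quoted forward undervalues ILS, so borrow ILS, convert to ZAR at spot, deposit the ZAR at 2.57%, and buy ILS forward at 4.9561 to cover the loan.
Profit = 44,106,541.90 − 43,262,479.62 = ZAR 844,062.

ZAR 844,062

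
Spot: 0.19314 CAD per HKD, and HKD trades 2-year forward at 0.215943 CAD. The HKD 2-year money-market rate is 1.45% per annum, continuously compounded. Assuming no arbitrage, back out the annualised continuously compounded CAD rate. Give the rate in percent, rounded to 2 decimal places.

T = 2 years.
By CIP, F/S equals the CAD-to-HKD growth ratio: 0.215943/0.19314 = 1.1180646.
The HKD side grows by e^(0.0145×2) = 1.0294246.
That pins the CAD growth at 1.1509632.
Take logs: ln 1.1509632 / 2 = 0.070300, so 7.03%.

7.03%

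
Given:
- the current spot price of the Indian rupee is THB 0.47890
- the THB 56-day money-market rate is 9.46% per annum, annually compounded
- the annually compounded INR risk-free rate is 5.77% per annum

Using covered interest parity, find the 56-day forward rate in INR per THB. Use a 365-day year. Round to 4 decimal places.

T = 56/365 years.
Growth of 1 THB over T: (1 + 0.0946)^(56/365) = 1.0139645.
Growth of 1 INR over T: (1 + 0.0577)^(56/365) = 1.0086438.
CIP: F = S · (grow THB)/(grow INR) = 0.4789 × 1.0139645/1.0086438 = 0.4814262 THB per INR.
Invert for INR per THB: 1 / 0.4814262 = 2.0772.

2.0772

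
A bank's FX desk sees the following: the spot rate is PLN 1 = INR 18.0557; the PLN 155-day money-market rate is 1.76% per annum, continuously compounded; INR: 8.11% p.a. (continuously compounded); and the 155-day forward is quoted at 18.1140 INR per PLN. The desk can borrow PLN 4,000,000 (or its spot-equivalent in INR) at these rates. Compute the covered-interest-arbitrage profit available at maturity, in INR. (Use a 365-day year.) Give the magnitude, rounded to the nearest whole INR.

INR 1,753,898

T = 155/365 years.
Keep in PLN, deliver into the forward: 4,000,000·1.0075019724·18.1140 = INR 72,999,562.91.
Swap to INR now, deposit: 4,000,000·18.0557·1.0350396405 = INR 74,753,460.95.
The quoted forward undervalues PLN, so borrow PLN, convert to INR at spot, deposit the INR at 8.11%, and buy PLN forward at 18.1140 to cover the loan.
Profit = 74,753,460.95 − 72,999,562.91 = INR 1,753,898.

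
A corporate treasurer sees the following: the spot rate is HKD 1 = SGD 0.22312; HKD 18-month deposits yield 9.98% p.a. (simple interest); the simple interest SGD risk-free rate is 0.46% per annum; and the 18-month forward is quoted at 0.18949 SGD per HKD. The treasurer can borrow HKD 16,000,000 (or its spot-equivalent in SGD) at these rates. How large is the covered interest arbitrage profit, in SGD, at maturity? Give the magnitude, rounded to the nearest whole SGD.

SGD 108,846

T = 18/12 years.
Route A — deposit HKD, sell forward: 16,000,000 × 1.149700 × 0.18949 = SGD 3,485,706.45.
Route B — convert at spot, deposit SGD: 16,000,000 × 0.22312 × 1.006900 = SGD 3,594,552.45.
The quoted forward undervalues HKD, so borrow HKD, convert to SGD at spot, deposit the SGD at 0.46%, and buy HKD forward at 0.18949 to cover the loan.
Arbitrage profit = |3,485,706.45 − 3,594,552.45| = SGD 108,846.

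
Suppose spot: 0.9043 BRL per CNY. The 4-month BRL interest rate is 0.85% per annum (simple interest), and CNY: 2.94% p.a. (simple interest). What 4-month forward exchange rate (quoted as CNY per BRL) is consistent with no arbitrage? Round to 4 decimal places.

1.1135

T = 4/12 years.
BRL growth factor: 1 + 0.0085×4/12 = 1.0028333.
CNY growth factor: 1 + 0.0294×4/12 = 1.009800.
Forward (BRL per CNY) = 0.9043 × 1.0028333 / 1.009800 = 0.8980612.
Invert for CNY per BRL: 1 / 0.8980612 = 1.1135.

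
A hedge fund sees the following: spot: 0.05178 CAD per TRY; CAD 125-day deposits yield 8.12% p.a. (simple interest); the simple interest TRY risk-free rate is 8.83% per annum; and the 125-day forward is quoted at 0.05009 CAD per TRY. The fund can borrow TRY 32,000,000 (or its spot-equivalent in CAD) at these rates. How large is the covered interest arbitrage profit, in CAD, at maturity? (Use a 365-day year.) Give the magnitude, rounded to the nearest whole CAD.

CAD 51,686

T = 125/365 years.
Invest the TRY and cover forward: 32,000,000 × 1.030239726 × 0.05009 = CAD 1,651,350.65.
Convert at spot and invest in CAD: 32,000,000 × 0.05178 × 1.027808219 = CAD 1,703,037.11.
The quoted forward undervalues TRY, so borrow TRY, convert to CAD at spot, deposit the CAD at 8.12%, and buy TRY forward at 0.05009 to cover the loan.
The gap between the two covered legs is CAD 51,686.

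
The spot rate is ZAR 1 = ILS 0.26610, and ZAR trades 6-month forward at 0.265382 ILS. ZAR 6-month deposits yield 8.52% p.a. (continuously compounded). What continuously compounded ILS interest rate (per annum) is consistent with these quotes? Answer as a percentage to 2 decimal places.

7.98%

T = 6/12 years.
By CIP, F/S equals the ILS-to-ZAR growth ratio: 0.265382/0.2661 = 0.9973018.
ZAR growth factor: e^(0.0852×6/12) = 1.0435204.
Hence g_ILS = 1.0407048.
r = ln(1.0407048)/(6/12) = 0.079796 → 7.98%.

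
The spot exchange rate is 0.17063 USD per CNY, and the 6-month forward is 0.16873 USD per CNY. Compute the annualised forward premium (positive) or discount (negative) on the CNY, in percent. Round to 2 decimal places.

T = 6/12 years.
(F − S)/S = (0.16873 − 0.17063)/0.17063 = -0.0111352.
Annualise by dividing by T: -0.0111352 / (6/12) = -0.022270 → -2.23%.

-2.23%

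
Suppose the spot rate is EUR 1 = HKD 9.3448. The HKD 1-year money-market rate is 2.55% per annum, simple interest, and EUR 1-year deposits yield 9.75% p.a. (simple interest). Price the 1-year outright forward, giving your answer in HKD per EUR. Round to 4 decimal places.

T = 1 year.
HKD accumulates by 1 + 0.0255×1 = 1.025500.
Growth of 1 EUR over T: 1 + 0.0975×1 = 1.097500.
CIP: F = S · (grow HKD)/(grow EUR) = 9.3448 × 1.025500/1.097500 = 8.731747 HKD per EUR.

8.7317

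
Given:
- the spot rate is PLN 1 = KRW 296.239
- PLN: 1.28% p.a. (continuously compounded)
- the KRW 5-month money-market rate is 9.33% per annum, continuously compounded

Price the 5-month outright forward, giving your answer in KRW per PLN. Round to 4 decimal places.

T = 5/12 years.
Growth of 1 KRW over T: e^(0.0933×5/12) = 1.03964052.
Growth of 1 PLN over T: e^(0.0128×5/12) = 1.005347581.
CIP: F = S · (grow KRW)/(grow PLN) = 296.239 × 1.03964052/1.005347581 = 306.343869 KRW per PLN.

306.3439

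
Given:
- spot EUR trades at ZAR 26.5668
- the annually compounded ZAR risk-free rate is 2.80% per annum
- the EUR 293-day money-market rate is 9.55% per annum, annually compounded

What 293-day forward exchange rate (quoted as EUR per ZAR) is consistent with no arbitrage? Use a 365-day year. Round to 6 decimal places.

T = 293/365 years.
ZAR accumulates by (1 + 0.0280)^(293/365) = 1.0224153.
EUR growth factor: (1 + 0.0955)^(293/365) = 1.0759657.
So F = 26.5668 × 1.0224153 / 1.0759657 = 25.24458 (ZAR/EUR).
Quoted the other way: 1/25.24458 = 0.039612 EUR per ZAR.

0.039612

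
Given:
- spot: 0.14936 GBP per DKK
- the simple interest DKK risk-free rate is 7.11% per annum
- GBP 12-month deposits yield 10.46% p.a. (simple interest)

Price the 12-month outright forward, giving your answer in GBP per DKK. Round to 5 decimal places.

0.15403

T = 1 year.
GBP growth factor: 1 + 0.1046×1 = 1.104600.
Growth of 1 DKK over T: 1 + 0.0711×1 = 1.071100.
So F = 0.14936 × 1.104600 / 1.071100 = 0.1540314 (GBP/DKK).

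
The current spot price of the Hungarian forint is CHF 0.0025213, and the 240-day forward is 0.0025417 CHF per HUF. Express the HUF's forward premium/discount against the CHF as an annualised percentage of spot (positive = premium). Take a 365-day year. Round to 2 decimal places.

+1.23%

T = 240/365 years.
HUF trades forward at +0.80911% vs spot over the period.
Per annum: 0.0080911 / (240/365) = 0.012305 = 1.23%.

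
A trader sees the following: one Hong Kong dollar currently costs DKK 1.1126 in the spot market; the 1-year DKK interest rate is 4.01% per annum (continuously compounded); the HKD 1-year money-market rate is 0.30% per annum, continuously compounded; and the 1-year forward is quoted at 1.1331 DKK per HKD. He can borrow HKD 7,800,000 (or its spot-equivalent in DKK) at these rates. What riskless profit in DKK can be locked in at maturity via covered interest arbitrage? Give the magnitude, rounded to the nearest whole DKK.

DKK 168,616

T = 1 year.
Route A — deposit HKD, sell forward: 7,800,000 × 1.003004505 × 1.1331 = DKK 8,864,734.36.
Route B — convert at spot, deposit DKK: 7,800,000 × 1.1126 × 1.04091486 = DKK 9,033,350.61.
The quoted forward undervalues HKD, so borrow HKD, convert to DKK at spot, deposit the DKK at 4.01%, and buy HKD forward at 1.1331 to cover the loan.
The gap between the two covered legs is DKK 168,616.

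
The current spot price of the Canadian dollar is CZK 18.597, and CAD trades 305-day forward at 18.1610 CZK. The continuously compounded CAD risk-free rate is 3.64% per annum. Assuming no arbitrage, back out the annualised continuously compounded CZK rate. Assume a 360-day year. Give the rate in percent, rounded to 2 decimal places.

0.84%

T = 305/360 years.
By CIP, F/S equals the CZK-to-CAD growth ratio: 18.161/18.597 = 0.9765554.
The CAD side grows by e^(0.0364×305/360) = 1.0313193.
That pins the CZK growth at 1.0071404.
r = ln(1.0071404)/(305/360) = 0.008398 → 0.84%.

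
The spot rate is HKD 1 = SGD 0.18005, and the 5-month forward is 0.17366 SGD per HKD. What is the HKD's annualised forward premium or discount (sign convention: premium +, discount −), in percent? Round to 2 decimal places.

-8.52%

T = 5/12 years.
(F − S)/S = (0.17366 − 0.18005)/0.18005 = -0.0354901.
Per annum: -0.0354901 / (5/12) = -0.085176 = -8.52%.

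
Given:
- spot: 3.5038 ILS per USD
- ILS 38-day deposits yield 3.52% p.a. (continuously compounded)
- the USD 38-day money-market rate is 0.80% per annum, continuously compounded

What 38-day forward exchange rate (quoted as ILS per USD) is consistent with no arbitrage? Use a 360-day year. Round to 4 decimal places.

T = 38/360 years.
ILS growth factor: e^(0.0352×38/360) = 1.0037225.
USD accumulates by e^(0.0080×38/360) = 1.0008448.
Forward (ILS per USD) = 3.5038 × 1.0037225 / 1.0008448 = 3.513874.

3.5139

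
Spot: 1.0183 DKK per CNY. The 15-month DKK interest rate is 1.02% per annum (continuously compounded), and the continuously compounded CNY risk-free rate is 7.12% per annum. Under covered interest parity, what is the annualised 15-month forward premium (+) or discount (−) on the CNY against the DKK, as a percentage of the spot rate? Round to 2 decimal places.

-5.87%

T = 15/12 years.
F = S · g_DKK/g_CNY = 1.0183 × 1.0128316/1.0930807 = 0.9435410.
Annualised premium = (F − S)/S × (1/T) = (0.9435410 − 1.0183)/1.0183 ÷ (15/12) = -5.87%.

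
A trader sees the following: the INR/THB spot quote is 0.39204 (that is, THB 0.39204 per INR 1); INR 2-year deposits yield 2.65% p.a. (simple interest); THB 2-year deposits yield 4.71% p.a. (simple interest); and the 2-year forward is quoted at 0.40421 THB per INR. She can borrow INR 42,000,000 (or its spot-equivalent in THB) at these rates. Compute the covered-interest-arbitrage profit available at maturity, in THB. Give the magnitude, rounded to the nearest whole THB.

THB 140,156

T = 2 years.
Route A — deposit INR, sell forward: 42,000,000 × 1.053000 × 0.40421 = THB 17,876,591.46.
Route B — convert at spot, deposit THB: 42,000,000 × 0.39204 × 1.094200 = THB 18,016,747.06.
The quoted forward undervalues INR, so borrow INR, convert to THB at spot, deposit the THB at 4.71%, and buy INR forward at 0.40421 to cover the loan.
The gap between the two covered legs is THB 140,156.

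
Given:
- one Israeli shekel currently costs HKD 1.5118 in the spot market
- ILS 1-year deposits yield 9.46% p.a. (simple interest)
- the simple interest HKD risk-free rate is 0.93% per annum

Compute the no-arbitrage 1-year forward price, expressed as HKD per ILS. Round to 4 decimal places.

1.3940

T = 1 year.
HKD accumulates by 1 + 0.0093×1 = 1.009300.
Growth of 1 ILS over T: 1 + 0.0946×1 = 1.094600.
So F = 1.5118 × 1.009300 / 1.094600 = 1.393988 (HKD/ILS).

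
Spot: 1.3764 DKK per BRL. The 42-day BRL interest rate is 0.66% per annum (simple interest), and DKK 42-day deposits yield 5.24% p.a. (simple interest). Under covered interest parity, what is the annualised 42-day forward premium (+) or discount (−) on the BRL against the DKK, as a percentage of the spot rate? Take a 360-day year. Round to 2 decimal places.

T = 42/360 years.
CIP forward (DKK per BRL) = 1.3764 × 1.0061133/1.000770 = 1.3837489.
Annualised premium = (F − S)/S × (1/T) = (1.3837489 − 1.3764)/1.3764 ÷ (42/360) = 4.58%.

+4.58%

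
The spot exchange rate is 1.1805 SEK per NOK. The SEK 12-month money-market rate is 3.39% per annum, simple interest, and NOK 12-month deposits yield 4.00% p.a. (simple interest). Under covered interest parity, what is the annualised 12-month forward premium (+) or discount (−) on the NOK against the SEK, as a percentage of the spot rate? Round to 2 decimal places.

-0.59%

T = 1 year.
No-arbitrage forward: 1.1805 × 1.033900 / 1.040000 = 1.1735759 SEK/NOK.
Annualised premium = (F − S)/S × (1/T) = (1.1735759 − 1.1805)/1.1805 ÷ 1 = -0.59%.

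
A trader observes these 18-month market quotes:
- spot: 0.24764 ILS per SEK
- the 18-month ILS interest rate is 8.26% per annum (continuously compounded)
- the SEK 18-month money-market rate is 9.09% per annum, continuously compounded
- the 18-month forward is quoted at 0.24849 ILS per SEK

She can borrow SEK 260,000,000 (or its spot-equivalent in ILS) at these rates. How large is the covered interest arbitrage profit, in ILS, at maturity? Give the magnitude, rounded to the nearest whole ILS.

T = 18/12 years.
Invest the SEK and cover forward: 260,000,000 × 1.1460829524 × 0.24849 = ILS 74,045,439.74.
Convert at spot and invest in ILS: 260,000,000 × 0.24764 × 1.1319026751 = ILS 72,879,138.40.
The quoted forward overvalues SEK, so borrow ILS, buy SEK at spot, deposit the SEK at 9.09%, and sell the proceeds forward at 0.24849.
Arbitrage profit = |74,045,439.74 − 72,879,138.40| = ILS 1,166,301.

ILS 1,166,301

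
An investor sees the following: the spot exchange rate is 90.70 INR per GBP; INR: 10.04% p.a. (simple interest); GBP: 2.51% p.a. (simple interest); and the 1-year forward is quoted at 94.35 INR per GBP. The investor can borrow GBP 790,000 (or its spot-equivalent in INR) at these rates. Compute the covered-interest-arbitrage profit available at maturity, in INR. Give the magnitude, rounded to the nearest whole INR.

INR 2,439,595

T = 1 year.
Keep in GBP, deliver into the forward: 790,000·1.025100·94.35 = INR 76,407,366.15.
Swap to INR now, deposit: 790,000·90.70·1.100400 = INR 78,846,961.20.
The quoted forward undervalues GBP, so borrow GBP, convert to INR at spot, deposit the INR at 10.04%, and buy GBP forward at 94.35 to cover the loan.
Profit = 78,846,961.20 − 76,407,366.15 = INR 2,439,595.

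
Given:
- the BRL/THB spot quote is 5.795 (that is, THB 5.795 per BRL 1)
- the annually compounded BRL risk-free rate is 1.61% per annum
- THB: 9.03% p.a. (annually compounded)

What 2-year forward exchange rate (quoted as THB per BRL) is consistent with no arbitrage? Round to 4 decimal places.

T = 2 years.
THB growth factor: (1 + 0.0903)^2 = 1.1887541.
BRL growth factor: (1 + 0.0161)^2 = 1.0324592.
So F = 5.795 × 1.1887541 / 1.0324592 = 6.672254 (THB/BRL).

6.6723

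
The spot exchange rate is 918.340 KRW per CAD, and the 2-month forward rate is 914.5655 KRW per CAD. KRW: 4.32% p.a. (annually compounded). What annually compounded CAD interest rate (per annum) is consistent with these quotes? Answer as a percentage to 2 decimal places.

T = 2/12 years.
F/S = 914.5655/918.34 = 0.9958899 = (growth of KRW) / (growth of CAD).
The KRW side grows by (1 + 0.0432)^(2/12) = 1.0070737.
So the CAD growth factor = 1.011230.
r = 1.011230^(12/2) − 1 = 0.069300 → 6.93%.

6.93%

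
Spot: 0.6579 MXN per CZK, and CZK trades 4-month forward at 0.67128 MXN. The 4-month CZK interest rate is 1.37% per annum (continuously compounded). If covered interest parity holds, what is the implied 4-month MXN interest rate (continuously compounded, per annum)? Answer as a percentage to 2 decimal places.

7.41%

T = 4/12 years.
By CIP, F/S equals the MXN-to-CZK growth ratio: 0.67128/0.6579 = 1.0203374.
CZK growth factor: e^(0.0137×4/12) = 1.0045771.
That pins the MXN growth at 1.0250076.
r = ln(1.0250076)/(4/12) = 0.074100 → 7.41%.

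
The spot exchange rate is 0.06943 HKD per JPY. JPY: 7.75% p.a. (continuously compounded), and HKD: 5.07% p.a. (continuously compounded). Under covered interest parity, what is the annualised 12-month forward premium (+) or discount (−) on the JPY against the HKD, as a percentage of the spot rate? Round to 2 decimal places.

T = 1 year.
No-arbitrage forward: 0.06943 × 1.0520072 / 1.0805822 = 0.06759399 HKD/JPY.
(F − S)/S ÷ T = (0.06759399 − 0.06943)/0.06943/1 = -0.026444 → -2.64%.

-2.64%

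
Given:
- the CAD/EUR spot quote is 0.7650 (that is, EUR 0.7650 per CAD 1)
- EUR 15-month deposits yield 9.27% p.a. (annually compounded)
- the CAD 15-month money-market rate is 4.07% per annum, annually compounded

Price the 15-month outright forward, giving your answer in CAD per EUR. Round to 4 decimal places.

T = 15/12 years.
EUR accumulates by (1 + 0.0927)^(15/12) = 1.1171878.
CAD growth factor: (1 + 0.0407)^(15/12) = 1.0511312.
CIP: F = S · (grow EUR)/(grow CAD) = 0.765 × 1.1171878/1.0511312 = 0.8130752 EUR per CAD.
Quoted the other way: 1/0.8130752 = 1.2299 CAD per EUR.

1.2299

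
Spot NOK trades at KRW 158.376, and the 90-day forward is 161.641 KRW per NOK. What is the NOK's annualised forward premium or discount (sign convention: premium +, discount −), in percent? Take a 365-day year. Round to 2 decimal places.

T = 90/365 years.
(F − S)/S = (161.641 − 158.376)/158.376 = 0.0206155.
×(1/T) gives 8.36% p.a.

+8.36%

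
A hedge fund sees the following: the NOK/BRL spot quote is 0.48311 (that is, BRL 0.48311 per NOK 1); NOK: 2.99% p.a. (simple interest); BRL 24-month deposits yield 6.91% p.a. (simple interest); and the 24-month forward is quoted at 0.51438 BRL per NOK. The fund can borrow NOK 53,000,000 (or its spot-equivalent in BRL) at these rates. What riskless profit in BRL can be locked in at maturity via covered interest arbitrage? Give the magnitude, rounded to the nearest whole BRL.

BRL 251,002

T = 2 years.
Invest the NOK and cover forward: 53,000,000 × 1.059800 × 0.51438 = BRL 28,892,415.97.
Convert at spot and invest in BRL: 53,000,000 × 0.48311 × 1.138200 = BRL 29,143,417.51.
The quoted forward undervalues NOK, so borrow NOK, convert to BRL at spot, deposit the BRL at 6.91%, and buy NOK forward at 0.51438 to cover the loan.
The gap between the two covered legs is BRL 251,002.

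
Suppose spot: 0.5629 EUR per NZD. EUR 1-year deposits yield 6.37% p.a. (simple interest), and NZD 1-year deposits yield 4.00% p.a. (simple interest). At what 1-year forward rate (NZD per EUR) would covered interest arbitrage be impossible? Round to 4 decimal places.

T = 1 year.
EUR growth factor: 1 + 0.0637×1 = 1.063700.
NZD accumulates by 1 + 0.0400×1 = 1.040000.
So F = 0.5629 × 1.063700 / 1.040000 = 0.5757276 (EUR/NZD).
Quoted the other way: 1/0.5757276 = 1.7369 NZD per EUR.

1.7369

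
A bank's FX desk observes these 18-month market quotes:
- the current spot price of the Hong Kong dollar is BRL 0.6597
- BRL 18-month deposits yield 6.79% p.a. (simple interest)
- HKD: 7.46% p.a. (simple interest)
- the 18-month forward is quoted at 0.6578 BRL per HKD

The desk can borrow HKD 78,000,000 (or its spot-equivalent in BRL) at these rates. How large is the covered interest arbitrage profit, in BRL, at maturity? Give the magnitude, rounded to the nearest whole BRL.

BRL 352,355

T = 18/12 years.
Invest the HKD and cover forward: 78,000,000 × 1.111900 × 0.6578 = BRL 57,049,809.96.
Convert at spot and invest in BRL: 78,000,000 × 0.6597 × 1.101850 = BRL 56,697,454.71.
The quoted forward overvalues HKD, so borrow BRL, buy HKD at spot, deposit the HKD at 7.46%, and sell the proceeds forward at 0.6578.
Profit = 57,049,809.96 − 56,697,454.71 = BRL 352,355.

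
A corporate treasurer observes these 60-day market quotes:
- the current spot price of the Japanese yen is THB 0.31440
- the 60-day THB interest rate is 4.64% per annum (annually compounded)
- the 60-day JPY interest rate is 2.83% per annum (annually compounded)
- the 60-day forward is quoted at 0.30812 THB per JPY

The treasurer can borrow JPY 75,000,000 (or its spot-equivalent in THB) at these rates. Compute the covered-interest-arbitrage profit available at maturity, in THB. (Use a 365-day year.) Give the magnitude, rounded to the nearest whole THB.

THB 541,208

T = 60/365 years.
Keep in JPY, deliver into the forward: 75,000,000·1.0045979828·0.30812 = THB 23,215,254.78.
Swap to THB now, deposit: 75,000,000·0.31440·1.007483595 = THB 23,756,463.17.
The quoted forward undervalues JPY, so borrow JPY, convert to THB at spot, deposit the THB at 4.64%, and buy JPY forward at 0.30812 to cover the loan.
Arbitrage profit = |23,215,254.78 − 23,756,463.17| = THB 541,208.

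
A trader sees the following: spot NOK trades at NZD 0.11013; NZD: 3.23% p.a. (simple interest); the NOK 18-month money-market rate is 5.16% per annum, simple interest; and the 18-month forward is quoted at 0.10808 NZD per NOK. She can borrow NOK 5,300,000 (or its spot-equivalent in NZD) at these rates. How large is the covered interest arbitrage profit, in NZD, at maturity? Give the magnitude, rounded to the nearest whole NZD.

T = 18/12 years.
Keep in NOK, deliver into the forward: 5,300,000·1.077400·0.10808 = NZD 617,160.58.
Swap to NZD now, deposit: 5,300,000·0.11013·1.048450 = NZD 611,968.73.
The quoted forward overvalues NOK, so borrow NZD, buy NOK at spot, deposit the NOK at 5.16%, and sell the proceeds forward at 0.10808.
Profit = 617,160.58 − 611,968.73 = NZD 5,192.

NZD 5,192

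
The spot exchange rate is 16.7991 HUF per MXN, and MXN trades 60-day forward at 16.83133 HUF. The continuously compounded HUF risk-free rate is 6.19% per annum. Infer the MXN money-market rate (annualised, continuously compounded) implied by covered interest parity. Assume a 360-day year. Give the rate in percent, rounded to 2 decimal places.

T = 60/360 years.
By CIP, F/S equals the HUF-to-MXN growth ratio: 16.83133/16.7991 = 1.0019186.
The HUF side grows by e^(0.0619×60/360) = 1.0103701.
That pins the MXN growth at 1.0084353.
r = ln(1.0084353)/(60/360) = 0.050400 → 5.04%.

5.04%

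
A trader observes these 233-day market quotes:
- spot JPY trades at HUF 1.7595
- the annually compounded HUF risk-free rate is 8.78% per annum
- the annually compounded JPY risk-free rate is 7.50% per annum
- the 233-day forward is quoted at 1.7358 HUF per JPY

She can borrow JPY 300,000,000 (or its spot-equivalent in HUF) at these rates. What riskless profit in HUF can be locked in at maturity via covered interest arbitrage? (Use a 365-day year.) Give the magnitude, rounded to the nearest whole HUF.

HUF 11,638,638

T = 233/365 years.
Keep in JPY, deliver into the forward: 300,000,000·1.04724859594·1.7358 = HUF 545,344,233.85.
Swap to HUF now, deposit: 300,000,000·1.7595·1.05519157313 = HUF 556,982,871.88.
The quoted forward undervalues JPY, so borrow JPY, convert to HUF at spot, deposit the HUF at 8.78%, and buy JPY forward at 1.7358 to cover the loan.
The gap between the two covered legs is HUF 11,638,638.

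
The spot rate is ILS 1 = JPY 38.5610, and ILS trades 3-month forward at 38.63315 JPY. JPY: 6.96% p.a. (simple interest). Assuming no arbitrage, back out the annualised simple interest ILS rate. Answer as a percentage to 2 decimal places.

T = 3/12 years.
F/S = 38.63315/38.561 = 1.0018711 = (growth of JPY) / (growth of ILS).
JPY growth factor: 1 + 0.0696×3/12 = 1.017400.
So the ILS growth factor = 1.0154999.
r = (1.0154999 − 1)/(3/12) = 0.062000 → 6.20%.

6.20%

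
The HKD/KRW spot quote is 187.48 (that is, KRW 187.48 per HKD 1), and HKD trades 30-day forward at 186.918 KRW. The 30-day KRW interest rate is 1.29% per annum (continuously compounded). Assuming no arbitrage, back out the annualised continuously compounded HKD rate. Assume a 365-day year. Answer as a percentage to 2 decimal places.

4.94%

T = 30/365 years.
By CIP, F/S equals the KRW-to-HKD growth ratio: 186.918/187.48 = 0.9970023.
The KRW side grows by e^(0.0129×30/365) = 1.0010608.
Hence g_HKD = 1.0040707.
r = ln(1.0040707)/(30/365) = 0.049426 → 4.94%.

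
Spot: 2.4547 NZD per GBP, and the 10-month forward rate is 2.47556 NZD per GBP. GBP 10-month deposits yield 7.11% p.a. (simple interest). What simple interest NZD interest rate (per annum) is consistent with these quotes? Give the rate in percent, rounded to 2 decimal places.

8.19%

T = 10/12 years.
By CIP, F/S equals the NZD-to-GBP growth ratio: 2.47556/2.4547 = 1.0084980.
The GBP side grows by 1 + 0.0711×10/12 = 1.059250.
That pins the NZD growth at 1.0682515.
r = (1.0682515 − 1)/(10/12) = 0.081902 → 8.19%.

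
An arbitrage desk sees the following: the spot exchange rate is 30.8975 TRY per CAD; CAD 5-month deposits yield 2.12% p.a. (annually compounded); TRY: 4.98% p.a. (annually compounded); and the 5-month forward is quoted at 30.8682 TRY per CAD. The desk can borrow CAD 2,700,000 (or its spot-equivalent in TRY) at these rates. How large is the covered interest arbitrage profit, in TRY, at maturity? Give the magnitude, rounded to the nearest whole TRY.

TRY 1,053,935

T = 5/12 years.
Keep in CAD, deliver into the forward: 2,700,000·1.0087793168·30.8682 = TRY 84,075,844.61.
Swap to TRY now, deposit: 2,700,000·30.8975·1.0204562819 = TRY 85,129,779.52.
The quoted forward undervalues CAD, so borrow CAD, convert to TRY at spot, deposit the TRY at 4.98%, and buy CAD forward at 30.8682 to cover the loan.
Profit = 85,129,779.52 − 84,075,844.61 = TRY 1,053,935.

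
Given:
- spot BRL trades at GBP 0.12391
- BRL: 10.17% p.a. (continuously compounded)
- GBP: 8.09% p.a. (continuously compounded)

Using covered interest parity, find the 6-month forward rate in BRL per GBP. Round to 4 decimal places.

8.1547

T = 6/12 years.
GBP accumulates by e^(0.0809×6/12) = 1.0412792.
BRL accumulates by e^(0.1017×6/12) = 1.0521651.
So F = 0.12391 × 1.0412792 / 1.0521651 = 0.1226280 (GBP/BRL).
Quoted the other way: 1/0.1226280 = 8.1547 BRL per GBP.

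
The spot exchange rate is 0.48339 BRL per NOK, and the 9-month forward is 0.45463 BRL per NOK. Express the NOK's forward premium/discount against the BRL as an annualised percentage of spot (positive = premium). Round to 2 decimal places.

-7.93%

T = 9/12 years.
NOK trades forward at -5.94965% vs spot over the period.
Annualise by dividing by T: -0.0594965 / (9/12) = -0.079329 → -7.93%.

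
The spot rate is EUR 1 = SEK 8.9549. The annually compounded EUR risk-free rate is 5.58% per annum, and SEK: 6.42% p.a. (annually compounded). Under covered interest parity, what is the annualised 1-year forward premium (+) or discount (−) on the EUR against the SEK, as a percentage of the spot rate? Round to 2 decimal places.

+0.80%

T = 1 year.
No-arbitrage forward: 8.9549 × 1.064200 / 1.055800 = 9.0261457 SEK/EUR.
Annualised premium = (F − S)/S × (1/T) = (9.0261457 − 8.9549)/8.9549 ÷ 1 = 0.80%.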